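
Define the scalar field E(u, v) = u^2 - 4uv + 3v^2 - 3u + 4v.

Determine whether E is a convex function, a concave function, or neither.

neither

E is quadratic, so its Hessian is the constant matrix H = [[2, -4], [-4, 6]].
det(H) = -4, tr(H) = 8.
det(H) < 0, so H is indefinite: neither convex nor concave.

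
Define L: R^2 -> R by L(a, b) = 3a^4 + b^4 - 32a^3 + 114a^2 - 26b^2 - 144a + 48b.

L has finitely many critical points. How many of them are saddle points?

4

L separates as a function of a plus a function of b, so ∇L=0 decouples.
∂L/∂a = 12(a - 4)(a - 3)(a - 1) = 0 at a ∈ {1, 3, 4}; ∂L/∂b = 4(b - 3)(b - 1)(b + 4) = 0 at b ∈ {-4, 1, 3}.
The Hessian is diagonal: diag(L_aa, L_bb). Second derivatives: L_aa(1)=72, L_aa(3)=-24, L_aa(4)=36; L_bb(-4)=140, L_bb(1)=-40, L_bb(3)=56.
Saddle points occur where the two diagonal entries have opposite signs: (1, 1), (3, -4), (3, 3), (4, 1). Count: 4.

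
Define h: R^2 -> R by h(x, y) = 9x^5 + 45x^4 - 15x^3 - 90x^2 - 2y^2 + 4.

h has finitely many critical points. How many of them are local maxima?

2

h separates as a function of x plus a function of y, so ∇h=0 decouples.
∂h/∂x = 45x(x - 1)(x + 1)(x + 4) = 0 at x ∈ {-4, -1, 0, 1}; ∂h/∂y = -4y = 0 at y ∈ {0}.
The Hessian is diagonal: diag(h_xx, h_yy). Second derivatives: h_xx(-4)=-2700, h_xx(-1)=270, h_xx(0)=-180, h_xx(1)=450; h_yy(0)=-4.
Local maxima occur where both diagonal entries negative: (-4, 0), (0, 0). Count: 2.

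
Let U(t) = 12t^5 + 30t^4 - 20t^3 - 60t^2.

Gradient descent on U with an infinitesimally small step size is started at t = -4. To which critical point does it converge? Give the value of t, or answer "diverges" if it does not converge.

diverges

U'(t) = 60t(t - 1)(t + 1)(t + 2), so U'(-4) = 7200.
Gradient descent moves in the -U' direction, i.e. t is decreasing.
There is no critical point below t=-4, and U' keeps the same sign, so the iterate runs off to −∞.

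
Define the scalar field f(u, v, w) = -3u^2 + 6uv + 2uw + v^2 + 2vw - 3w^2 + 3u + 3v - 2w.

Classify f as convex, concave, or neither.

neither

f is quadratic, so its Hessian is the constant matrix H = [[-6, 6, 2], [6, 2, 2], [2, 2, -6]].
Leading principal minors: -6, -48, 352.
Neither pattern holds ⇒ H is indefinite ⇒ neither convex nor concave.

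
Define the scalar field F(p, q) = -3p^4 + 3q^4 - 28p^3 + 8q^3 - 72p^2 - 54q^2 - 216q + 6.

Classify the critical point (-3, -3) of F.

The mixed partial ∂²F/∂p∂q is 0, so the Hessian at any point is diag(F_pp, F_qq) = diag(-12(3p^2 + 14p + 12), 12(3q^2 + 4q - 9)).
At (-3, -3): H = diag(36, 72).
Both eigenvalues are positive, so H is positive definite: a local minimum.

local minimum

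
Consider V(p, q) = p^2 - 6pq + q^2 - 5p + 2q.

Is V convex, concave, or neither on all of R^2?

V is quadratic, so its Hessian is the constant matrix H = [[2, -6], [-6, 2]].
det(H) = -32, tr(H) = 4.
det(H) < 0, so H is indefinite: neither convex nor concave.

neither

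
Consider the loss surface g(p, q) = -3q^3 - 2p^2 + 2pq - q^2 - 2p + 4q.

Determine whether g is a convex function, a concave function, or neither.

The term -3q^3 is cubic, so the Hessian is not constant.
∂²g/∂q² = -18q - 2, which takes both signs as q varies (negative for sufficiently large q). A diagonal entry of the Hessian changing sign means the Hessian is neither positive- nor negative-semidefinite on all of R^2.

neither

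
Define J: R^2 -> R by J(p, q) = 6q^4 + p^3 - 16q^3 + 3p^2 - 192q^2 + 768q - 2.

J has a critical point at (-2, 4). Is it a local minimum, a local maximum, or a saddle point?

The mixed partial ∂²J/∂p∂q is 0, so the Hessian at any point is diag(J_pp, J_qq) = diag(6(p + 1), 24(3q^2 - 4q - 16)).
At (-2, 4): H = diag(-6, 384).
The eigenvalues have opposite signs, so H is indefinite: a saddle point.

saddle point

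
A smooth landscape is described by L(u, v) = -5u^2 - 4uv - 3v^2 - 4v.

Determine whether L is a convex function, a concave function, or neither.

L is quadratic, so its Hessian is the constant matrix H = [[-10, -4], [-4, -6]].
det(H) = 44, tr(H) = -16.
det(H) > 0 and tr(H) < 0, so H is negative definite everywhere: concave.

concave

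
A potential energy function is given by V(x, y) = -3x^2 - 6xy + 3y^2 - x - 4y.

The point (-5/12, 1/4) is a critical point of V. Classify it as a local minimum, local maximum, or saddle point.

saddle point

The Hessian of V is constant: H = [[-6, -6], [-6, 6]].
det(H) = (-6)·6 − (-6)² = -72.
Since det(H) < 0, H is indefinite and the critical point is a saddle point.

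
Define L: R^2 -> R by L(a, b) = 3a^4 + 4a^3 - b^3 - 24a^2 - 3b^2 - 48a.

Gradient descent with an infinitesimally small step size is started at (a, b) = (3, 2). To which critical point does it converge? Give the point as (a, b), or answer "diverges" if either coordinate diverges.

L is separable, so gradient descent decouples: a follows -∂L/∂a, b follows -∂L/∂b.
∂L/∂a = 12(a - 2)(a + 1)(a + 2); at a=3 this is 240, so a decreases.
∂L/∂b = -3b(b + 2); at b=2 this is -24, so b increases.
The b-coordinate has no critical point in that direction and runs off to infinity.

diverges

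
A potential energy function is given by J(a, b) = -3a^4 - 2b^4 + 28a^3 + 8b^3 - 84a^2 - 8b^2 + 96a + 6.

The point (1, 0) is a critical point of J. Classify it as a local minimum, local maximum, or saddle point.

The mixed partial ∂²J/∂a∂b is 0, so the Hessian at any point is diag(J_aa, J_bb) = diag(12(-3a^2 + 14a - 14), 8(-3b^2 + 6b - 2)).
At (1, 0): H = diag(-36, -16).
Both eigenvalues are negative, so H is negative definite: a local maximum.

local maximum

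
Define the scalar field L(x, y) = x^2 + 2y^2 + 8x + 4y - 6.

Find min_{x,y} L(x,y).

L(x,y) separates as P(x) + Q(y) − 6, so its minimum is min P + min Q − 6.
P'(x) = 2x + 8 vanishes at x ∈ {-4}; Q'(y) = 4y + 4 vanishes at y ∈ {-1}.
Local minima of P (where P''>0): P(-4)=-16. Local minima of Q: Q(-1)=-2.
So the global minimum of L is P(-4) + Q(-1) − 6 = -16 − 2 − 6 = -24, attained at (-4, -1).

-24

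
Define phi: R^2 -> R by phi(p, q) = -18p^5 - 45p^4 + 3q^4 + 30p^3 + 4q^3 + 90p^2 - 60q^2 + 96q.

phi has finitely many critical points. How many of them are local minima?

4

phi separates as a function of p plus a function of q, so ∇phi=0 decouples.
∂phi/∂p = -90p(p - 1)(p + 1)(p + 2) = 0 at p ∈ {-2, -1, 0, 1}; ∂phi/∂q = 12(q - 2)(q - 1)(q + 4) = 0 at q ∈ {-4, 1, 2}.
The Hessian is diagonal: diag(phi_pp, phi_qq). Second derivatives: phi_pp(-2)=540, phi_pp(-1)=-180, phi_pp(0)=180, phi_pp(1)=-540; phi_qq(-4)=360, phi_qq(1)=-60, phi_qq(2)=72.
Local minima occur where both diagonal entries positive: (-2, -4), (-2, 2), (0, -4), (0, 2). Count: 4.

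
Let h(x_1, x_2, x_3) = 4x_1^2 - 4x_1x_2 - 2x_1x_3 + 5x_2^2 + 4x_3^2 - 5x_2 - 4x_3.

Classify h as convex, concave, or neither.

convex

h is quadratic, so its Hessian is the constant matrix H = [[8, -4, -2], [-4, 10, 0], [-2, 0, 8]].
Leading principal minors: 8, 64, 472.
All positive ⇒ H ≻ 0 ⇒ convex.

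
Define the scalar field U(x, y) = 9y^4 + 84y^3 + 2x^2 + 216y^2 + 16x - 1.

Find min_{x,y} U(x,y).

U(x,y) separates as P(x) + Q(y) − 1, so its minimum is min P + min Q − 1.
P'(x) = 4x + 16 vanishes at x ∈ {-4}; Q'(y) = 36y(y + 3)(y + 4) vanishes at y ∈ {-4, -3, 0}.
Local minima of P (where P''>0): P(-4)=-32. Local minima of Q: Q(-4)=384, Q(0)=0.
So the global minimum of U is P(-4) + Q(0) − 1 = -32 + 0 − 1 = -33, attained at (-4, 0).

-33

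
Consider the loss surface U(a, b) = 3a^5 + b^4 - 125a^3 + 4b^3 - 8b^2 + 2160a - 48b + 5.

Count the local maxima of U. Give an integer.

2

U separates as a function of a plus a function of b, so ∇U=0 decouples.
∂U/∂a = 15(a - 4)(a - 3)(a + 3)(a + 4) = 0 at a ∈ {-4, -3, 3, 4}; ∂U/∂b = 4(b - 2)(b + 2)(b + 3) = 0 at b ∈ {-3, -2, 2}.
The Hessian is diagonal: diag(U_aa, U_bb). Second derivatives: U_aa(-4)=-840, U_aa(-3)=630, U_aa(3)=-630, U_aa(4)=840; U_bb(-3)=20, U_bb(-2)=-16, U_bb(2)=80.
Local maxima occur where both diagonal entries negative: (-4, -2), (3, -2). Count: 2.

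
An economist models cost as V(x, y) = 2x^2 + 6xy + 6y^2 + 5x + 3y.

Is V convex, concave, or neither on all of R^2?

V is quadratic, so its Hessian is the constant matrix H = [[4, 6], [6, 12]].
det(H) = 12, tr(H) = 16.
det(H) > 0 and tr(H) > 0, so H is positive definite everywhere: convex.

convex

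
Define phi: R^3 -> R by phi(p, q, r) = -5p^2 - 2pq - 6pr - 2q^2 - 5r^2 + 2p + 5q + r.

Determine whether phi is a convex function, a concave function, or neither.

phi is quadratic, so its Hessian is the constant matrix H = [[-10, -2, -6], [-2, -4, 0], [-6, 0, -10]].
Leading principal minors: -10, 36, -216.
Signs alternate −, +, − ⇒ H ≺ 0 ⇒ concave.

concave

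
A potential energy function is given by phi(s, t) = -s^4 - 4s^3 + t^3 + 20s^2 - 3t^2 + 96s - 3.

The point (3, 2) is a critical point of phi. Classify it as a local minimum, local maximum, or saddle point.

saddle point

The mixed partial ∂²phi/∂s∂t is 0, so the Hessian at any point is diag(phi_ss, phi_tt) = diag(4(-3s^2 - 6s + 10), 6(t - 1)).
At (3, 2): H = diag(-140, 6).
The eigenvalues have opposite signs, so H is indefinite: a saddle point.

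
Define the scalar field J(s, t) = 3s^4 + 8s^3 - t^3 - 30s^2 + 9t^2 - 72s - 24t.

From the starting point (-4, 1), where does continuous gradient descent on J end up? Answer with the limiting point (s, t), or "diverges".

(-3, 2)

J is separable, so gradient descent decouples: s follows -∂J/∂s, t follows -∂J/∂t.
∂J/∂s = 12(s - 2)(s + 1)(s + 3); at s=-4 this is -216, so s increases.
∂J/∂t = -3(t - 4)(t - 2); at t=1 this is -9, so t increases.
s converges to its nearest critical value -3 (a local min of the s-part); t converges to 2. The iterate converges to (-3, 2).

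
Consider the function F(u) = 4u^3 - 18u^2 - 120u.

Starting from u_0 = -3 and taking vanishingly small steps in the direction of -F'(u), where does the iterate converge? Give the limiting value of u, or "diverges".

F'(u) = 12(u - 5)(u + 2), so F'(-3) = 96.
Gradient descent moves in the -F' direction, i.e. u is decreasing.
There is no critical point below u=-3, and F' keeps the same sign, so the iterate runs off to −∞.

diverges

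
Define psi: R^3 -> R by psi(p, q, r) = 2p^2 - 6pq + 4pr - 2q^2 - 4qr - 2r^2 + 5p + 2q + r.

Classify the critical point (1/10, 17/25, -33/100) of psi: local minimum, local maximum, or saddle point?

saddle point

The Hessian is constant: H = [[4, -6, 4], [-6, -4, -4], [4, -4, -4]].
Leading principal minors: Δ₁ = 4, Δ₂ = -52, Δ₃ = 400.
The minors fit neither the all-positive nor the alternating-sign pattern, so H is indefinite: a saddle point.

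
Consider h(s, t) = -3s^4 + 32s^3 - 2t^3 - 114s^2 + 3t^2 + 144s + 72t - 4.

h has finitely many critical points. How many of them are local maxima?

2

h separates as a function of s plus a function of t, so ∇h=0 decouples.
∂h/∂s = -12(s - 4)(s - 3)(s - 1) = 0 at s ∈ {1, 3, 4}; ∂h/∂t = -6(t - 4)(t + 3) = 0 at t ∈ {-3, 4}.
The Hessian is diagonal: diag(h_ss, h_tt). Second derivatives: h_ss(1)=-72, h_ss(3)=24, h_ss(4)=-36; h_tt(-3)=42, h_tt(4)=-42.
Local maxima occur where both diagonal entries negative: (1, 4), (4, 4). Count: 2.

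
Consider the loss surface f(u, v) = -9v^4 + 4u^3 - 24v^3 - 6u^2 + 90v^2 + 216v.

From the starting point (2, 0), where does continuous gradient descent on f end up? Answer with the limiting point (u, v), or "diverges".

(1, -1)

f is separable, so gradient descent decouples: u follows -∂f/∂u, v follows -∂f/∂v.
∂f/∂u = 12u(u - 1); at u=2 this is 24, so u decreases.
∂f/∂v = -36(v - 2)(v + 1)(v + 3); at v=0 this is 216, so v decreases.
u converges to its nearest critical value 1 (a local min of the u-part); v converges to -1. The iterate converges to (1, -1).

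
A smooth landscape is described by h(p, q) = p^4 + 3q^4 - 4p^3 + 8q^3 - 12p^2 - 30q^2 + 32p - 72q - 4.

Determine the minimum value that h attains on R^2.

h(p,q) separates as A(p) + B(q) − 4, so its minimum is min A + min B − 4.
A'(p) = 4(p - 4)(p - 1)(p + 2) vanishes at p ∈ {-2, 1, 4}; B'(q) = 12(q - 2)(q + 1)(q + 3) vanishes at q ∈ {-3, -1, 2}.
Local minima of A (where A''>0): A(-2)=-64, A(4)=-64. Local minima of B: B(-3)=-27, B(2)=-152.
So the global minimum of h is A(-2) + B(2) − 4 = -64 − 152 − 4 = -220, attained at (-2, 2).

-220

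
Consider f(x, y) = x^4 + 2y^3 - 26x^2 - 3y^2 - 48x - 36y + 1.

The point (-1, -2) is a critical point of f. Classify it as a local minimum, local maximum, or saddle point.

local maximum

The mixed partial ∂²f/∂x∂y is 0, so the Hessian at any point is diag(f_xx, f_yy) = diag(4(3x^2 - 13), 6(2y - 1)).
At (-1, -2): H = diag(-40, -30).
Both eigenvalues are negative, so H is negative definite: a local maximum.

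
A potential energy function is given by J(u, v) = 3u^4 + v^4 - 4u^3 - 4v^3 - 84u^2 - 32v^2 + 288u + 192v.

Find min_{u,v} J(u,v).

J(u,v) separates as P(u) + Q(v), so its minimum is min P + min Q.
P'(u) = 12(u - 3)(u - 2)(u + 4) vanishes at u ∈ {-4, 2, 3}; Q'(v) = 4(v - 4)(v - 3)(v + 4) vanishes at v ∈ {-4, 3, 4}.
Local minima of P (where P''>0): P(-4)=-1472, P(3)=243. Local minima of Q: Q(-4)=-768, Q(4)=256.
So the global minimum of J is P(-4) + Q(-4) = -1472 − 768 = -2240, attained at (-4, -4).

-2240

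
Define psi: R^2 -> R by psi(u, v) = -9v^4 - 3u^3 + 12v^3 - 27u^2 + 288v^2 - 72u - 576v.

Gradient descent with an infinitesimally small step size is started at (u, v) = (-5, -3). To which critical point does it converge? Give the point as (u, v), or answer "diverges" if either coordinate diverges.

psi is separable, so gradient descent decouples: u follows -∂psi/∂u, v follows -∂psi/∂v.
∂psi/∂u = -9(u + 2)(u + 4); at u=-5 this is -27, so u increases.
∂psi/∂v = -36(v - 4)(v - 1)(v + 4); at v=-3 this is -1008, so v increases.
u converges to its nearest critical value -4 (a local min of the u-part); v converges to 1. The iterate converges to (-4, 1).

(-4, 1)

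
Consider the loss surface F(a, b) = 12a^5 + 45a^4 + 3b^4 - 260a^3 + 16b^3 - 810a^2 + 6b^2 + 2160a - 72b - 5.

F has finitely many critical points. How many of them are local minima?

4

F separates as a function of a plus a function of b, so ∇F=0 decouples.
∂F/∂a = 60(a - 3)(a - 1)(a + 3)(a + 4) = 0 at a ∈ {-4, -3, 1, 3}; ∂F/∂b = 12(b - 1)(b + 2)(b + 3) = 0 at b ∈ {-3, -2, 1}.
The Hessian is diagonal: diag(F_aa, F_bb). Second derivatives: F_aa(-4)=-2100, F_aa(-3)=1440, F_aa(1)=-2400, F_aa(3)=5040; F_bb(-3)=48, F_bb(-2)=-36, F_bb(1)=144.
Local minima occur where both diagonal entries positive: (-3, -3), (-3, 1), (3, -3), (3, 1). Count: 4.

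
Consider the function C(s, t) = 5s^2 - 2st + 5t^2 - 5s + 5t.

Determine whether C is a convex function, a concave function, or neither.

convex

C is quadratic, so its Hessian is the constant matrix H = [[10, -2], [-2, 10]].
det(H) = 96, tr(H) = 20.
det(H) > 0 and tr(H) > 0, so H is positive definite everywhere: convex.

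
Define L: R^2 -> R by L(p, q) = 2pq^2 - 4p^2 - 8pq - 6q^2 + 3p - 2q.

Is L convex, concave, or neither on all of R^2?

neither

The term 2pq^2 is cubic, so the Hessian is not constant.
∂²L/∂q² = 4p - 12, which takes both signs as p varies (negative for sufficiently negative p). A diagonal entry of the Hessian changing sign means the Hessian is neither positive- nor negative-semidefinite on all of R^2.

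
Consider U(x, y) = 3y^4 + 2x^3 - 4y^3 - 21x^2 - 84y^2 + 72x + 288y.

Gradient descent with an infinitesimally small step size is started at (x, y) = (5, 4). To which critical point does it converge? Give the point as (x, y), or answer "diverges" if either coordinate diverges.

U is separable, so gradient descent decouples: x follows -∂U/∂x, y follows -∂U/∂y.
∂U/∂x = 6(x - 4)(x - 3); at x=5 this is 12, so x decreases.
∂U/∂y = 12(y - 3)(y - 2)(y + 4); at y=4 this is 192, so y decreases.
x converges to its nearest critical value 4 (a local min of the x-part); y converges to 3. The iterate converges to (4, 3).

(4, 3)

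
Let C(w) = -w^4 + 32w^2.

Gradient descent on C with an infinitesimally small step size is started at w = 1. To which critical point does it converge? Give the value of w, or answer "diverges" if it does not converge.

C'(w) = -4w(w - 4)(w + 4), so C'(1) = 60.
Gradient descent moves in the -C' direction, i.e. w is decreasing.
The nearest critical point in that direction is w = 0, where C'' = 64 > 0 (a local minimum). The iterate converges there.

0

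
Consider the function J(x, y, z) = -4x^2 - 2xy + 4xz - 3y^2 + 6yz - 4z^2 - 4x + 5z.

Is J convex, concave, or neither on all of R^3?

concave

J is quadratic, so its Hessian is the constant matrix H = [[-8, -2, 4], [-2, -6, 6], [4, 6, -8]].
Leading principal minors: -8, 44, -64.
Signs alternate −, +, − ⇒ H ≺ 0 ⇒ concave.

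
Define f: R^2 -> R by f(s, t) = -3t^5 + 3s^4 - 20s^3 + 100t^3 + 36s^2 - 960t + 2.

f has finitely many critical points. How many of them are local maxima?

f separates as a function of s plus a function of t, so ∇f=0 decouples.
∂f/∂s = 12s(s - 3)(s - 2) = 0 at s ∈ {0, 2, 3}; ∂f/∂t = -15(t - 4)(t - 2)(t + 2)(t + 4) = 0 at t ∈ {-4, -2, 2, 4}.
The Hessian is diagonal: diag(f_ss, f_tt). Second derivatives: f_ss(0)=72, f_ss(2)=-24, f_ss(3)=36; f_tt(-4)=1440, f_tt(-2)=-720, f_tt(2)=720, f_tt(4)=-1440.
Local maxima occur where both diagonal entries negative: (2, -2), (2, 4). Count: 2.

2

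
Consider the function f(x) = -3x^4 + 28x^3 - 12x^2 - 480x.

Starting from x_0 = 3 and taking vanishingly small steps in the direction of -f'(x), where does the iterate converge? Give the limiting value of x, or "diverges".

f'(x) = -12(x - 5)(x - 4)(x + 2), so f'(3) = -120.
Gradient descent moves in the -f' direction, i.e. x is increasing.
The nearest critical point in that direction is x = 4, where f'' = 72 > 0 (a local minimum). The iterate converges there.

4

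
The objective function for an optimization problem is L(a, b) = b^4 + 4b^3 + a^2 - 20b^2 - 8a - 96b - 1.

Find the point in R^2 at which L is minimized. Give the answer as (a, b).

L(a,b) separates as P(a) + Q(b) − 1, so its minimum is min P + min Q − 1.
P'(a) = 2a - 8 vanishes at a ∈ {4}; Q'(b) = 4(b - 3)(b + 2)(b + 4) vanishes at b ∈ {-4, -2, 3}.
Local minima of P (where P''>0): P(4)=-16. Local minima of Q: Q(-4)=64, Q(3)=-279.
So the global minimum of L is P(4) + Q(3) − 1 = -16 − 279 − 1 = -296, attained at (4, 3).

(4, 3)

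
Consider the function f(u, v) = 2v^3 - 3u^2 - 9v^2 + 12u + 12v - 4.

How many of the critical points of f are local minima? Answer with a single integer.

0

f separates as a function of u plus a function of v, so ∇f=0 decouples.
∂f/∂u = -6(u - 2) = 0 at u ∈ {2}; ∂f/∂v = 6(v - 2)(v - 1) = 0 at v ∈ {1, 2}.
The Hessian is diagonal: diag(f_uu, f_vv). Second derivatives: f_uu(2)=-6; f_vv(1)=-6, f_vv(2)=6.
Local minima occur where both diagonal entries positive: none. Count: 0.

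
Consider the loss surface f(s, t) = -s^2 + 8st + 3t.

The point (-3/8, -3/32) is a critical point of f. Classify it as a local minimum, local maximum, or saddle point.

The Hessian of f is constant: H = [[-2, 8], [8, 0]].
det(H) = (-2)·0 − 8² = -64.
Since det(H) < 0, H is indefinite and the critical point is a saddle point.

saddle point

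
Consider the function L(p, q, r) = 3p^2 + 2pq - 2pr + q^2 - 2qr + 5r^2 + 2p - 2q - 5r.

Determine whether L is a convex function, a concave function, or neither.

L is quadratic, so its Hessian is the constant matrix H = [[6, 2, -2], [2, 2, -2], [-2, -2, 10]].
Leading principal minors: 6, 8, 64.
All positive ⇒ H ≻ 0 ⇒ convex.

convex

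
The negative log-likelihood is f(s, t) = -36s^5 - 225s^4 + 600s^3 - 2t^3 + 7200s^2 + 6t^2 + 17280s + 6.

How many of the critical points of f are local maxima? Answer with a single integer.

2

f separates as a function of s plus a function of t, so ∇f=0 decouples.
∂f/∂s = -180(s - 4)(s + 2)(s + 3)(s + 4) = 0 at s ∈ {-4, -3, -2, 4}; ∂f/∂t = -6t(t - 2) = 0 at t ∈ {0, 2}.
The Hessian is diagonal: diag(f_ss, f_tt). Second derivatives: f_ss(-4)=2880, f_ss(-3)=-1260, f_ss(-2)=2160, f_ss(4)=-60480; f_tt(0)=12, f_tt(2)=-12.
Local maxima occur where both diagonal entries negative: (-3, 2), (4, 2). Count: 2.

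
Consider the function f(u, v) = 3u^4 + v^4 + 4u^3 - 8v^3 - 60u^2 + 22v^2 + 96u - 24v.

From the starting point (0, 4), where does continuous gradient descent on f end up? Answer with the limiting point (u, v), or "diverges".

f is separable, so gradient descent decouples: u follows -∂f/∂u, v follows -∂f/∂v.
∂f/∂u = 12(u - 2)(u - 1)(u + 4); at u=0 this is 96, so u decreases.
∂f/∂v = 4(v - 3)(v - 2)(v - 1); at v=4 this is 24, so v decreases.
u converges to its nearest critical value -4 (a local min of the u-part); v converges to 3. The iterate converges to (-4, 3).

(-4, 3)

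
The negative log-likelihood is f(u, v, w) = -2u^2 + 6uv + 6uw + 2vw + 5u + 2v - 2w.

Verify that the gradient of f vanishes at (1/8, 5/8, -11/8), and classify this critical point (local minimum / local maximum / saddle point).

∇f = (-4u + 6v + 6w + 5, 6u + 2w + 2, 6u + 2v - 2); substituting (1/8, 5/8, -11/8) gives ∇f = (0, 0, 0), so (1/8, 5/8, -11/8) is indeed a critical point.
The Hessian is constant: H = [[-4, 6, 6], [6, 0, 2], [6, 2, 0]].
Leading principal minors: Δ₁ = -4, Δ₂ = -36, Δ₃ = 160.
The minors fit neither the all-positive nor the alternating-sign pattern, so H is indefinite: a saddle point.

saddle point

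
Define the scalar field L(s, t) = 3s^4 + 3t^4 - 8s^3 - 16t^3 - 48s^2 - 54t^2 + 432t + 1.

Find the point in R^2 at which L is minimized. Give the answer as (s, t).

(4, -3)

L(s,t) separates as P(s) + Q(t) + 1, so its minimum is min P + min Q + 1.
P'(s) = 12s(s - 4)(s + 2) vanishes at s ∈ {-2, 0, 4}; Q'(t) = 12(t - 4)(t - 3)(t + 3) vanishes at t ∈ {-3, 3, 4}.
Local minima of P (where P''>0): P(-2)=-80, P(4)=-512. Local minima of Q: Q(-3)=-1107, Q(4)=608.
So the global minimum of L is P(4) + Q(-3) + 1 = -512 − 1107 + 1 = -1618, attained at (4, -3).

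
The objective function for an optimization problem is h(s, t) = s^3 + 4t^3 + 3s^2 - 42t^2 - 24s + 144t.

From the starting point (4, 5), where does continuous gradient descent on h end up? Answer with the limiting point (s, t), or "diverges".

h is separable, so gradient descent decouples: s follows -∂h/∂s, t follows -∂h/∂t.
∂h/∂s = 3(s - 2)(s + 4); at s=4 this is 48, so s decreases.
∂h/∂t = 12(t - 4)(t - 3); at t=5 this is 24, so t decreases.
s converges to its nearest critical value 2 (a local min of the s-part); t converges to 4. The iterate converges to (2, 4).

(2, 4)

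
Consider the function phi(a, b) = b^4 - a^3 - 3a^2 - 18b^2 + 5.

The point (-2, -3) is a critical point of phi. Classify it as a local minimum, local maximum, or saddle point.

local minimum

The mixed partial ∂²phi/∂a∂b is 0, so the Hessian at any point is diag(phi_aa, phi_bb) = diag(-6(a + 1), 12(b^2 - 3)).
At (-2, -3): H = diag(6, 72).
Both eigenvalues are positive, so H is positive definite: a local minimum.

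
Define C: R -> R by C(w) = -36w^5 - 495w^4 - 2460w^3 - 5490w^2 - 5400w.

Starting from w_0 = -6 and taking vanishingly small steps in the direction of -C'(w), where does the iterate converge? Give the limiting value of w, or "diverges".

-5

C'(w) = -180(w + 1)(w + 2)(w + 3)(w + 5), so C'(-6) = -10800.
Gradient descent moves in the -C' direction, i.e. w is increasing.
The nearest critical point in that direction is w = -5, where C'' = 4320 > 0 (a local minimum). The iterate converges there.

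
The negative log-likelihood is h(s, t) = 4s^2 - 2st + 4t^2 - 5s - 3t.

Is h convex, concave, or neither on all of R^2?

h is quadratic, so its Hessian is the constant matrix H = [[8, -2], [-2, 8]].
det(H) = 60, tr(H) = 16.
det(H) > 0 and tr(H) > 0, so H is positive definite everywhere: convex.

convex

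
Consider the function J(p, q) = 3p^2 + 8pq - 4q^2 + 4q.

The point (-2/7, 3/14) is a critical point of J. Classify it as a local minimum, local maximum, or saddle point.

The Hessian of J is constant: H = [[6, 8], [8, -8]].
det(H) = 6·(-8) − 8² = -112.
Since det(H) < 0, H is indefinite and the critical point is a saddle point.

saddle point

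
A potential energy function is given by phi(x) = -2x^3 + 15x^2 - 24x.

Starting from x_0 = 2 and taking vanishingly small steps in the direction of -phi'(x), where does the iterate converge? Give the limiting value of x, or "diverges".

1

phi'(x) = -6(x - 4)(x - 1), so phi'(2) = 12.
Gradient descent moves in the -phi' direction, i.e. x is decreasing.
The nearest critical point in that direction is x = 1, where phi'' = 18 > 0 (a local minimum). The iterate converges there.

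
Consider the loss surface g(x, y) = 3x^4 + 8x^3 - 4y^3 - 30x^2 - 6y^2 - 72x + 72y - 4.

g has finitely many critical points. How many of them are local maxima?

g separates as a function of x plus a function of y, so ∇g=0 decouples.
∂g/∂x = 12(x - 2)(x + 1)(x + 3) = 0 at x ∈ {-3, -1, 2}; ∂g/∂y = -12(y - 2)(y + 3) = 0 at y ∈ {-3, 2}.
The Hessian is diagonal: diag(g_xx, g_yy). Second derivatives: g_xx(-3)=120, g_xx(-1)=-72, g_xx(2)=180; g_yy(-3)=60, g_yy(2)=-60.
Local maxima occur where both diagonal entries negative: (-1, 2). Count: 1.

1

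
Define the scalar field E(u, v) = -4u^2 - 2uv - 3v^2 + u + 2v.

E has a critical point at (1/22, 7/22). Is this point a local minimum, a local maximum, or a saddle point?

local maximum

The Hessian of E is constant: H = [[-8, -2], [-2, -6]].
det(H) = (-8)·(-6) − (-2)² = 44.
det(H) > 0 and tr(H) = -14 < 0, so H is negative definite and the point is a local maximum.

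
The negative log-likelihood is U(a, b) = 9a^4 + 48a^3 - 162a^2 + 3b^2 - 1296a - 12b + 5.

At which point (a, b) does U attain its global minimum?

U(a,b) separates as P(a) + Q(b) + 5, so its minimum is min P + min Q + 5.
P'(a) = 36(a - 3)(a + 3)(a + 4) vanishes at a ∈ {-4, -3, 3}; Q'(b) = 6b - 12 vanishes at b ∈ {2}.
Local minima of P (where P''>0): P(-4)=1824, P(3)=-3321. Local minima of Q: Q(2)=-12.
So the global minimum of U is P(3) + Q(2) + 5 = -3321 − 12 + 5 = -3328, attained at (3, 2).

(3, 2)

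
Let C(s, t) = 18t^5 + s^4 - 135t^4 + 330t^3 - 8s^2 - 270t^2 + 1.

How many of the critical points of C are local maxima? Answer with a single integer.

2

C separates as a function of s plus a function of t, so ∇C=0 decouples.
∂C/∂s = 4s(s - 2)(s + 2) = 0 at s ∈ {-2, 0, 2}; ∂C/∂t = 90t(t - 3)(t - 2)(t - 1) = 0 at t ∈ {0, 1, 2, 3}.
The Hessian is diagonal: diag(C_ss, C_tt). Second derivatives: C_ss(-2)=32, C_ss(0)=-16, C_ss(2)=32; C_tt(0)=-540, C_tt(1)=180, C_tt(2)=-180, C_tt(3)=540.
Local maxima occur where both diagonal entries negative: (0, 0), (0, 2). Count: 2.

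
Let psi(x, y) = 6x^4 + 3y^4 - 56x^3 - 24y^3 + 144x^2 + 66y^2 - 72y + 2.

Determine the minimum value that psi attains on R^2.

-25

psi(x,y) separates as P(x) + Q(y) + 2, so its minimum is min P + min Q + 2.
P'(x) = 24x(x - 4)(x - 3) vanishes at x ∈ {0, 3, 4}; Q'(y) = 12(y - 3)(y - 2)(y - 1) vanishes at y ∈ {1, 2, 3}.
Local minima of P (where P''>0): P(0)=0, P(4)=256. Local minima of Q: Q(1)=-27, Q(3)=-27.
So the global minimum of psi is P(0) + Q(1) + 2 = 0 − 27 + 2 = -25, attained at (0, 1).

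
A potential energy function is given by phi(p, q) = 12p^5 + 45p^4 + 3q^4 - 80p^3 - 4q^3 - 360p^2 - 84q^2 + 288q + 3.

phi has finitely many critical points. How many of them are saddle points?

6

phi separates as a function of p plus a function of q, so ∇phi=0 decouples.
∂phi/∂p = 60p(p - 2)(p + 2)(p + 3) = 0 at p ∈ {-3, -2, 0, 2}; ∂phi/∂q = 12(q - 3)(q - 2)(q + 4) = 0 at q ∈ {-4, 2, 3}.
The Hessian is diagonal: diag(phi_pp, phi_qq). Second derivatives: phi_pp(-3)=-900, phi_pp(-2)=480, phi_pp(0)=-720, phi_pp(2)=2400; phi_qq(-4)=504, phi_qq(2)=-72, phi_qq(3)=84.
Saddle points occur where the two diagonal entries have opposite signs: (-3, -4), (-3, 3), (-2, 2), (0, -4), (0, 3), (2, 2). Count: 6.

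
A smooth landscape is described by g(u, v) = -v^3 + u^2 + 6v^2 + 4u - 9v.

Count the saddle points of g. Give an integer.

1

g separates as a function of u plus a function of v, so ∇g=0 decouples.
∂g/∂u = 2(u + 2) = 0 at u ∈ {-2}; ∂g/∂v = -3(v - 3)(v - 1) = 0 at v ∈ {1, 3}.
The Hessian is diagonal: diag(g_uu, g_vv). Second derivatives: g_uu(-2)=2; g_vv(1)=6, g_vv(3)=-6.
Saddle points occur where the two diagonal entries have opposite signs: (-2, 3). Count: 1.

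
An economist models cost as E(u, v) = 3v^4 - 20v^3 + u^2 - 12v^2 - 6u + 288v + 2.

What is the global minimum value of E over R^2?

-423

E(u,v) separates as P(u) + Q(v) + 2, so its minimum is min P + min Q + 2.
P'(u) = 2u - 6 vanishes at u ∈ {3}; Q'(v) = 12(v - 4)(v - 3)(v + 2) vanishes at v ∈ {-2, 3, 4}.
Local minima of P (where P''>0): P(3)=-9. Local minima of Q: Q(-2)=-416, Q(4)=448.
So the global minimum of E is P(3) + Q(-2) + 2 = -9 − 416 + 2 = -423, attained at (3, -2).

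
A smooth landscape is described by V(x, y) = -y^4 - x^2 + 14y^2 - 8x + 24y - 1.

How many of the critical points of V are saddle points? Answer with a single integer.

V separates as a function of x plus a function of y, so ∇V=0 decouples.
∂V/∂x = -2(x + 4) = 0 at x ∈ {-4}; ∂V/∂y = -4(y - 3)(y + 1)(y + 2) = 0 at y ∈ {-2, -1, 3}.
The Hessian is diagonal: diag(V_xx, V_yy). Second derivatives: V_xx(-4)=-2; V_yy(-2)=-20, V_yy(-1)=16, V_yy(3)=-80.
Saddle points occur where the two diagonal entries have opposite signs: (-4, -1). Count: 1.

1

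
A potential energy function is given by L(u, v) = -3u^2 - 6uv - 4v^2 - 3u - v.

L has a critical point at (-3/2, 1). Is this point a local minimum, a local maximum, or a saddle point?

The Hessian of L is constant: H = [[-6, -6], [-6, -8]].
det(H) = (-6)·(-8) − (-6)² = 12.
det(H) > 0 and tr(H) = -14 < 0, so H is negative definite and the point is a local maximum.

local maximum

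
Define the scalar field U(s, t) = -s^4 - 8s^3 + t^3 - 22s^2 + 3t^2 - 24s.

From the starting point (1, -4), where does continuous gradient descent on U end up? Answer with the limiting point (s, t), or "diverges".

diverges

U is separable, so gradient descent decouples: s follows -∂U/∂s, t follows -∂U/∂t.
∂U/∂s = -4(s + 1)(s + 2)(s + 3); at s=1 this is -96, so s increases.
∂U/∂t = 3t(t + 2); at t=-4 this is 24, so t decreases.
The s-coordinate has no critical point in that direction and runs off to infinity.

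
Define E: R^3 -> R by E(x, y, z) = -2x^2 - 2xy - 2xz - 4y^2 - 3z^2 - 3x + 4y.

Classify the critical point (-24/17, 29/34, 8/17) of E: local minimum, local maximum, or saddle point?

The Hessian is constant: H = [[-4, -2, -2], [-2, -8, 0], [-2, 0, -6]].
Leading principal minors: Δ₁ = -4, Δ₂ = 28, Δ₃ = -136.
The minors alternate sign starting negative (−, +, −), so H is negative definite: a local maximum.

local maximum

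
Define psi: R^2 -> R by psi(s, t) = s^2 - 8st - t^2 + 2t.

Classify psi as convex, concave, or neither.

neither

psi is quadratic, so its Hessian is the constant matrix H = [[2, -8], [-8, -2]].
det(H) = -68, tr(H) = 0.
det(H) < 0, so H is indefinite: neither convex nor concave.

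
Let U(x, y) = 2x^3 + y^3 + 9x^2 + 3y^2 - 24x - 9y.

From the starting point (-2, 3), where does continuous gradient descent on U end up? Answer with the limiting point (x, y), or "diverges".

(1, 1)

U is separable, so gradient descent decouples: x follows -∂U/∂x, y follows -∂U/∂y.
∂U/∂x = 6(x - 1)(x + 4); at x=-2 this is -36, so x increases.
∂U/∂y = 3(y - 1)(y + 3); at y=3 this is 36, so y decreases.
x converges to its nearest critical value 1 (a local min of the x-part); y converges to 1. The iterate converges to (1, 1).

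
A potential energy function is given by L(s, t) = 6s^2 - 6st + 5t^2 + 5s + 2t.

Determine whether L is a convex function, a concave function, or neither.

convex

L is quadratic, so its Hessian is the constant matrix H = [[12, -6], [-6, 10]].
det(H) = 84, tr(H) = 22.
det(H) > 0 and tr(H) > 0, so H is positive definite everywhere: convex.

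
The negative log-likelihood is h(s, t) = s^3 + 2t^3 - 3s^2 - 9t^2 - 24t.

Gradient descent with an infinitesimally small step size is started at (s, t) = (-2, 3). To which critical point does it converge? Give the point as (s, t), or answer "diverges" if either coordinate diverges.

diverges

h is separable, so gradient descent decouples: s follows -∂h/∂s, t follows -∂h/∂t.
∂h/∂s = 3s(s - 2); at s=-2 this is 24, so s decreases.
∂h/∂t = 6(t - 4)(t + 1); at t=3 this is -24, so t increases.
The s-coordinate has no critical point in that direction and runs off to infinity.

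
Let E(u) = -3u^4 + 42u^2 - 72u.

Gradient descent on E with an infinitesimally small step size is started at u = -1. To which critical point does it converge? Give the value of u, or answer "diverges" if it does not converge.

1

E'(u) = -12(u - 2)(u - 1)(u + 3), so E'(-1) = -144.
Gradient descent moves in the -E' direction, i.e. u is increasing.
The nearest critical point in that direction is u = 1, where E'' = 48 > 0 (a local minimum). The iterate converges there.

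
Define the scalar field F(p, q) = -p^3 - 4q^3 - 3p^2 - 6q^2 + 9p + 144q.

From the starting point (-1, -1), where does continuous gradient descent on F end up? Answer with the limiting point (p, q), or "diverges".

F is separable, so gradient descent decouples: p follows -∂F/∂p, q follows -∂F/∂q.
∂F/∂p = -3(p - 1)(p + 3); at p=-1 this is 12, so p decreases.
∂F/∂q = -12(q - 3)(q + 4); at q=-1 this is 144, so q decreases.
p converges to its nearest critical value -3 (a local min of the p-part); q converges to -4. The iterate converges to (-3, -4).

(-3, -4)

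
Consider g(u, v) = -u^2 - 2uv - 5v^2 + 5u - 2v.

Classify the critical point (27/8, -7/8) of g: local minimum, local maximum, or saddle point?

The Hessian of g is constant: H = [[-2, -2], [-2, -10]].
det(H) = (-2)·(-10) − (-2)² = 16.
det(H) > 0 and tr(H) = -12 < 0, so H is negative definite and the point is a local maximum.

local maximum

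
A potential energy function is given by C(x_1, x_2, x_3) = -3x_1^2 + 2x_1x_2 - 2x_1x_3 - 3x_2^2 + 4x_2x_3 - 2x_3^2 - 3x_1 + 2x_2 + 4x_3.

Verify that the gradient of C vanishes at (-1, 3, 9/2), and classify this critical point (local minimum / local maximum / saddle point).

local maximum

∇C = (-6x_1 + 2x_2 - 2x_3 - 3, 2x_1 - 6x_2 + 4x_3 + 2, -2x_1 + 4x_2 - 4x_3 + 4); substituting (-1, 3, 9/2) gives ∇C = (0, 0, 0), so (-1, 3, 9/2) is indeed a critical point.
The Hessian is constant: H = [[-6, 2, -2], [2, -6, 4], [-2, 4, -4]].
Leading principal minors: Δ₁ = -6, Δ₂ = 32, Δ₃ = -40.
The minors alternate sign starting negative (−, +, −), so H is negative definite: a local maximum.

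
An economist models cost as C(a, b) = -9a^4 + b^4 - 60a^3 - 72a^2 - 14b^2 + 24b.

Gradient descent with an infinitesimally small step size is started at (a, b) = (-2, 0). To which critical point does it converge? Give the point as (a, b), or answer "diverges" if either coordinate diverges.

C is separable, so gradient descent decouples: a follows -∂C/∂a, b follows -∂C/∂b.
∂C/∂a = -36a(a + 1)(a + 4); at a=-2 this is -144, so a increases.
∂C/∂b = 4(b - 2)(b - 1)(b + 3); at b=0 this is 24, so b decreases.
a converges to its nearest critical value -1 (a local min of the a-part); b converges to -3. The iterate converges to (-1, -3).

(-1, -3)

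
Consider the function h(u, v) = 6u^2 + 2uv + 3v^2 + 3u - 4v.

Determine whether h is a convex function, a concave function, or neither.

convex

h is quadratic, so its Hessian is the constant matrix H = [[12, 2], [2, 6]].
det(H) = 68, tr(H) = 18.
det(H) > 0 and tr(H) > 0, so H is positive definite everywhere: convex.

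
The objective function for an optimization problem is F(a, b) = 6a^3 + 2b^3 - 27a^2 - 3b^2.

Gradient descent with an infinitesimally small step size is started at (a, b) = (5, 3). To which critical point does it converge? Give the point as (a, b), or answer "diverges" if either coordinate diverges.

(3, 1)

F is separable, so gradient descent decouples: a follows -∂F/∂a, b follows -∂F/∂b.
∂F/∂a = 18a(a - 3); at a=5 this is 180, so a decreases.
∂F/∂b = 6b(b - 1); at b=3 this is 36, so b decreases.
a converges to its nearest critical value 3 (a local min of the a-part); b converges to 1. The iterate converges to (3, 1).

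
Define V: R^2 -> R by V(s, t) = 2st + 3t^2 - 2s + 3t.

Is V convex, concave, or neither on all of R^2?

neither

V is quadratic, so its Hessian is the constant matrix H = [[0, 2], [2, 6]].
det(H) = -4, tr(H) = 6.
det(H) < 0, so H is indefinite: neither convex nor concave.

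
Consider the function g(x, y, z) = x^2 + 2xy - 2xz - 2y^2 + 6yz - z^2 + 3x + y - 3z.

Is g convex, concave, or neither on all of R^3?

neither

g is quadratic, so its Hessian is the constant matrix H = [[2, 2, -2], [2, -4, 6], [-2, 6, -2]].
Leading principal minors: 2, -12, -80.
Neither pattern holds ⇒ H is indefinite ⇒ neither convex nor concave.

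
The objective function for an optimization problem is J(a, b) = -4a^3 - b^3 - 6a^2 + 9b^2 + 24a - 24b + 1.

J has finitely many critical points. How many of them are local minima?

1

J separates as a function of a plus a function of b, so ∇J=0 decouples.
∂J/∂a = -12(a - 1)(a + 2) = 0 at a ∈ {-2, 1}; ∂J/∂b = -3(b - 4)(b - 2) = 0 at b ∈ {2, 4}.
The Hessian is diagonal: diag(J_aa, J_bb). Second derivatives: J_aa(-2)=36, J_aa(1)=-36; J_bb(2)=6, J_bb(4)=-6.
Local minima occur where both diagonal entries positive: (-2, 2). Count: 1.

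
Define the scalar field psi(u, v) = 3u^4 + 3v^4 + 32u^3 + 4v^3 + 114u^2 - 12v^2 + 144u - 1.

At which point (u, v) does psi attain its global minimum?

(-1, -2)

psi(u,v) separates as P(u) + Q(v) − 1, so its minimum is min P + min Q − 1.
P'(u) = 12(u + 1)(u + 3)(u + 4) vanishes at u ∈ {-4, -3, -1}; Q'(v) = 12v(v - 1)(v + 2) vanishes at v ∈ {-2, 0, 1}.
Local minima of P (where P''>0): P(-4)=-32, P(-1)=-59. Local minima of Q: Q(-2)=-32, Q(1)=-5.
So the global minimum of psi is P(-1) + Q(-2) − 1 = -59 − 32 − 1 = -92, attained at (-1, -2).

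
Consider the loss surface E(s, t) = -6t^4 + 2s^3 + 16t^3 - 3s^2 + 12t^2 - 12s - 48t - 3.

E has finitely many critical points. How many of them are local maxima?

E separates as a function of s plus a function of t, so ∇E=0 decouples.
∂E/∂s = 6(s - 2)(s + 1) = 0 at s ∈ {-1, 2}; ∂E/∂t = -24(t - 2)(t - 1)(t + 1) = 0 at t ∈ {-1, 1, 2}.
The Hessian is diagonal: diag(E_ss, E_tt). Second derivatives: E_ss(-1)=-18, E_ss(2)=18; E_tt(-1)=-144, E_tt(1)=48, E_tt(2)=-72.
Local maxima occur where both diagonal entries negative: (-1, -1), (-1, 2). Count: 2.

2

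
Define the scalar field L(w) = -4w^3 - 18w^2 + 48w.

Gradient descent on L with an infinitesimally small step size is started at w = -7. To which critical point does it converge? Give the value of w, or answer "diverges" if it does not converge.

-4

L'(w) = -12(w - 1)(w + 4), so L'(-7) = -288.
Gradient descent moves in the -L' direction, i.e. w is increasing.
The nearest critical point in that direction is w = -4, where L'' = 60 > 0 (a local minimum). The iterate converges there.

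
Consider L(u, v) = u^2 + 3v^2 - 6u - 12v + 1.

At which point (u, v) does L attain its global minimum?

L(u,v) separates as P(u) + Q(v) + 1, so its minimum is min P + min Q + 1.
P'(u) = 2u - 6 vanishes at u ∈ {3}; Q'(v) = 6v - 12 vanishes at v ∈ {2}.
Local minima of P (where P''>0): P(3)=-9. Local minima of Q: Q(2)=-12.
So the global minimum of L is P(3) + Q(2) + 1 = -9 − 12 + 1 = -20, attained at (3, 2).

(3, 2)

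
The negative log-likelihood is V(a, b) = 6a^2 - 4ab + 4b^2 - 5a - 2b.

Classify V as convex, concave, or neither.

convex

V is quadratic, so its Hessian is the constant matrix H = [[12, -4], [-4, 8]].
det(H) = 80, tr(H) = 20.
det(H) > 0 and tr(H) > 0, so H is positive definite everywhere: convex.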